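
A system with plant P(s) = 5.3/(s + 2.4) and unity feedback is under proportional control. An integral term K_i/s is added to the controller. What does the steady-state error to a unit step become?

The integrator makes K_pos = lim_{s→0} C(s)G(s) infinite, so e_ss = 1/(1+K_pos) = 0.

0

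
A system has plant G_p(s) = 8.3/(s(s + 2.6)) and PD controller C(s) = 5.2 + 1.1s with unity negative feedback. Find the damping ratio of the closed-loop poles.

ζ = 0.893

Forward path: (5.2 + 1.1s)·8.3/(s(s+2.6)). The closed-loop characteristic equation is s² + (2.6 + 8.3·1.1)s + 8.3·5.2 = 0.
That is s² + 11.73s + 43.16 = 0, so ω_n = 6.57 rad/s and ζ = 11.73/(2·6.57) = 0.8927.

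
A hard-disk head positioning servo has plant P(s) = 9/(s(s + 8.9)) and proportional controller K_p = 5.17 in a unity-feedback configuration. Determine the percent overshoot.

6.69%

Closed-loop characteristic equation: s² + 8.9s + 46.53 = 0, so ω_n = 6.821 rad/s and ζ = 8.9/(2·6.821) = 0.6524.
%OS = 100·exp(−πζ/√(1−ζ²)) = 100·exp(−π·0.6524/√0.5744) = 6.69%.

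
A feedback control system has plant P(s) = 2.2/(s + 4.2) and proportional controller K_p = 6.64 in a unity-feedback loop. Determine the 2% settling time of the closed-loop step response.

Closed-loop transfer function: T(s) = K_p·P(s)/(1 + K_p·P(s)) = 14.61/(s + 4.2 + 14.61) = 14.61/(s + 18.81).
Time constant τ = 1/18.81 = 0.05317 s, so the 2% settling time is about 4τ = 0.213 s.

T_s ≈ 0.213 s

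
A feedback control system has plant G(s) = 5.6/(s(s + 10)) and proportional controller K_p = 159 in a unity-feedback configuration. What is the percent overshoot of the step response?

The closed-loop denominator s² + 10s + 890.4 gives ω_n = √890.4 = 29.84 and ζ = 10/(2ω_n) = 0.1676.
%OS = 100·exp(−πζ/√(1−ζ²)) = 100·exp(−π·0.1676/√0.9719) = 58.6%.

58.6%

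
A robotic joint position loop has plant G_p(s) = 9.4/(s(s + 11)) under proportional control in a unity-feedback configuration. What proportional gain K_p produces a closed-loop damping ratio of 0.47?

Closed-loop characteristic equation: s² + 11s + K_p·9.4 = 0.
So ω_n = √(9.4K_p) and 2ζω_n = 11, giving ζ = 11/(2√(9.4K_p)).
Setting ζ = 0.47: √(9.4K_p) = 11/(2·0.47) = 11.7, so K_p = 136.9/9.4 = 14.6.

K_p = 14.6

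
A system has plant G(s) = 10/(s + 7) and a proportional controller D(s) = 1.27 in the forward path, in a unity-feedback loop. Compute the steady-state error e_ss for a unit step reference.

0.355

The loop is type 0. Static position error constant K_pos = D(0)·G(0) = 1.27·1.429 = 1.814.
Steady-state error to a unit step: e_ss = 1/(1+K_pos) = 1/2.814 = 0.355.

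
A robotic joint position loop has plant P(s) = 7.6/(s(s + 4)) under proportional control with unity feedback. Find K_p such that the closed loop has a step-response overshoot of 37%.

From %OS = 100·exp(−πζ/√(1−ζ²)) = 37%, ζ = −ln(0.37)/√(π²+ln²(0.37)) = 0.3017.
Characteristic equation s² + 4s + 7.6K_p = 0 gives ζ = 4/(2√(7.6K_p)).
Setting ζ = 0.3017: √(7.6K_p) = 4/(2·0.3017) = 6.628, so K_p = 43.94/7.6 = 5.78.

K_p = 5.78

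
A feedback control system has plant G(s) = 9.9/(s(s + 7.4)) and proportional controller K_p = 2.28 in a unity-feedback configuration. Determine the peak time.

T_p = 1.05 s

The closed-loop denominator s² + 7.4s + 22.57 gives ω_n = √22.57 = 4.751 and ζ = 7.4/(2ω_n) = 0.7788.
Damped frequency ω_d = ω_n√(1−ζ²) = 2.98 rad/s, so peak time T_p = π/ω_d = 1.05 s.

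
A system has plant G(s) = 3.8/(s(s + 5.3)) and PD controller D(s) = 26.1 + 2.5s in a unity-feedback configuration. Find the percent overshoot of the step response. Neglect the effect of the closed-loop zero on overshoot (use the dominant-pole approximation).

Forward path: (26.1 + 2.5s)·3.8/(s(s+5.3)). The closed-loop characteristic equation is s² + (5.3 + 3.8·2.5)s + 3.8·26.1 = 0.
That is s² + 14.8s + 99.18 = 0, so ω_n = 9.959 rad/s and ζ = 14.8/(2·9.959) = 0.7431.
%OS = 100·exp(−πζ/√(1−ζ²)) = 3.06%.

3.06%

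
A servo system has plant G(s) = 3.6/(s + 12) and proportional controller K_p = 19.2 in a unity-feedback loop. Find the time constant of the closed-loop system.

Closed-loop transfer function: T(s) = K_p·G(s)/(1 + K_p·G(s)) = 69.12/(s + 12 + 69.12) = 69.12/(s + 81.12).
Time constant τ = 1/81.12 = 0.0123 s.

τ = 0.0123 s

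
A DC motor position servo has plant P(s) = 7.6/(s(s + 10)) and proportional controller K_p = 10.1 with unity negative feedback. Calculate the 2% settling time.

The closed-loop denominator s² + 10s + 76.76 gives ω_n = √76.76 = 8.761 and ζ = 10/(2ω_n) = 0.5707.
2% settling time T_s ≈ 4/(ζω_n) = 4/5 = 0.8 s.

T_s ≈ 0.8 s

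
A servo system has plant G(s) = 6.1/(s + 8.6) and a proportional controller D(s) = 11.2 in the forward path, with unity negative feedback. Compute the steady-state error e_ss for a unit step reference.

The loop is type 0. Static position error constant K_pos = D(0)·G(0) = 11.2·0.7093 = 7.944.
Steady-state error to a unit step: e_ss = 1/(1+K_pos) = 1/8.944 = 0.112.

0.112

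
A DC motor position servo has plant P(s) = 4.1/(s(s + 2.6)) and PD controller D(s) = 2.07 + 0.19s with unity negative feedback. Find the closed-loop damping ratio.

ζ = 0.58

Forward path: (2.07 + 0.19s)·4.1/(s(s+2.6)). The closed-loop characteristic equation is s² + (2.6 + 4.1·0.19)s + 4.1·2.07 = 0.
That is s² + 3.379s + 8.487 = 0, so ω_n = 2.913 rad/s and ζ = 3.379/(2·2.913) = 0.5799.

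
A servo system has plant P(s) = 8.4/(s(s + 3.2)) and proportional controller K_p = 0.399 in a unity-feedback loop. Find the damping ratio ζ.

ζ = 0.874

1 + K_p·P(s) = 0 gives s² + 3.2s + 3.352 = 0.
Matching s² + 2ζω_n s + ω_n²: ω_n = √3.352 = 1.831 rad/s and 2ζω_n = 3.2, so ζ = 3.2/(2·1.831) = 0.874.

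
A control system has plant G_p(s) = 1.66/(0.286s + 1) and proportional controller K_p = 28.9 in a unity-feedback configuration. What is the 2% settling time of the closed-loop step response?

Closed loop: T(s) = K_p·G_p/(1+K_p·G_p) = 47.97/(0.286s + 1 + 47.97), with pole at s = −(1 + 47.97)/0.286 = −171.2.
τ = 1/171.2 = 0.00584 s, so 2% settling time ≈ 4τ = 0.0234 s.

T_s ≈ 0.0234 s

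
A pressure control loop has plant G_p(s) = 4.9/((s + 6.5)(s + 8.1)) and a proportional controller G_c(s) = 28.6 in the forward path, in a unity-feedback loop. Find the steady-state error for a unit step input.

The loop is type 0. Static position error constant K_pos = G_c(0)·G_p(0) = 28.6·0.09307 = 2.662.
Steady-state error to a unit step: e_ss = 1/(1+K_pos) = 1/3.662 = 0.273.

0.273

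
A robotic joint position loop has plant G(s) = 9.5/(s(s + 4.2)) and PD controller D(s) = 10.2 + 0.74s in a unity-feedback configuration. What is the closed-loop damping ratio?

ζ = 0.57

Forward path: (10.2 + 0.74s)·9.5/(s(s+4.2)). The closed-loop characteristic equation is s² + (4.2 + 9.5·0.74)s + 9.5·10.2 = 0.
That is s² + 11.23s + 96.9 = 0, so ω_n = 9.844 rad/s and ζ = 11.23/(2·9.844) = 0.5704.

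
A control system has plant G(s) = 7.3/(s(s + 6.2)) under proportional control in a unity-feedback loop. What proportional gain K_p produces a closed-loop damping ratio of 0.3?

Closed-loop characteristic equation: s² + 6.2s + K_p·7.3 = 0.
So ω_n = √(7.3K_p) and 2ζω_n = 6.2, giving ζ = 6.2/(2√(7.3K_p)).
Setting ζ = 0.3: √(7.3K_p) = 6.2/(2·0.3) = 10.33, so K_p = 106.8/7.3 = 14.6.

K_p = 14.6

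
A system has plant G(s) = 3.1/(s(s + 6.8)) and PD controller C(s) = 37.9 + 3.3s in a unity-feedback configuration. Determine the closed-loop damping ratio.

ζ = 0.786

Forward path: (37.9 + 3.3s)·3.1/(s(s+6.8)). The closed-loop characteristic equation is s² + (6.8 + 3.1·3.3)s + 3.1·37.9 = 0.
That is s² + 17.03s + 117.5 = 0, so ω_n = 10.84 rad/s and ζ = 17.03/(2·10.84) = 0.7856.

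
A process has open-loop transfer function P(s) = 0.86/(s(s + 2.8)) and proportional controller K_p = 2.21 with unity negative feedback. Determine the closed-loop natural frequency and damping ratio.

ω_n = 1.38 rad/s, ζ = 1.02

1 + K_p·P(s) = 0 gives s² + 2.8s + 1.901 = 0.
So ω_n² = 1.901 ⇒ ω_n = 1.379 rad/s, and ζ = 2.8/(2ω_n) = 1.02.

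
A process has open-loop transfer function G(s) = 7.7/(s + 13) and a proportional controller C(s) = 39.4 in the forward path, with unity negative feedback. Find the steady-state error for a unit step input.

The loop is type 0. Static position error constant K_pos = C(0)·G(0) = 39.4·0.5923 = 23.34.
Steady-state error to a unit step: e_ss = 1/(1+K_pos) = 1/24.34 = 0.0411.

0.0411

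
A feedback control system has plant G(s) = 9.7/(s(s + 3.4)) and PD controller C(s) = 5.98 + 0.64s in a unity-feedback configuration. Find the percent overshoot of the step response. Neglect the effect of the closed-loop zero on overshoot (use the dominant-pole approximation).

7.78%

Forward path: (5.98 + 0.64s)·9.7/(s(s+3.4)). The closed-loop characteristic equation is s² + (3.4 + 9.7·0.64)s + 9.7·5.98 = 0.
That is s² + 9.608s + 58.01 = 0, so ω_n = 7.616 rad/s and ζ = 9.608/(2·7.616) = 0.6308.
%OS = 100·exp(−πζ/√(1−ζ²)) = 7.78%.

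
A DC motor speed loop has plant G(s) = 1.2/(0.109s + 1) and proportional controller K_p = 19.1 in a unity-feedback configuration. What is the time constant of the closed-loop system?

Closed loop: T(s) = K_p·G/(1+K_p·G) = 22.92/(0.109s + 1 + 22.92), with pole at s = −(1 + 22.92)/0.109 = −219.4.
Closed-loop time constant τ = 1/219.4 = 0.00456 s.

τ = 0.00456 s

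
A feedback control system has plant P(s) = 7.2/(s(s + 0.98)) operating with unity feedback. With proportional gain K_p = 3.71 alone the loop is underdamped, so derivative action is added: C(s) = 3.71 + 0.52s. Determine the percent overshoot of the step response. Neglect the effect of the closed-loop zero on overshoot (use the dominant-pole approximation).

19.9%

Forward path: (3.71 + 0.52s)·7.2/(s(s+0.98)). The closed-loop characteristic equation is s² + (0.98 + 7.2·0.52)s + 7.2·3.71 = 0.
That is s² + 4.724s + 26.71 = 0, so ω_n = 5.168 rad/s and ζ = 4.724/(2·5.168) = 0.457.
%OS = 100·exp(−πζ/√(1−ζ²)) = 19.9%.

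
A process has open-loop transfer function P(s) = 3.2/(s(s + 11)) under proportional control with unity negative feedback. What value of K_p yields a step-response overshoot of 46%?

K_p = 164

From %OS = 100·exp(−πζ/√(1−ζ²)) = 46%, ζ = −ln(0.46)/√(π²+ln²(0.46)) = 0.24.
Characteristic equation s² + 11s + 3.2K_p = 0 gives ζ = 11/(2√(3.2K_p)).
Setting ζ = 0.24: √(3.2K_p) = 11/(2·0.24) = 22.92, so K_p = 525.4/3.2 = 164.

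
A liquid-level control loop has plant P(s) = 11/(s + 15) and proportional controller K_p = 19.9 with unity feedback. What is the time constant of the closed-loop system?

Closed-loop transfer function: T(s) = K_p·P(s)/(1 + K_p·P(s)) = 218.9/(s + 15 + 218.9) = 218.9/(s + 233.9).
Time constant τ = 1/233.9 = 0.00428 s.

τ = 0.00428 s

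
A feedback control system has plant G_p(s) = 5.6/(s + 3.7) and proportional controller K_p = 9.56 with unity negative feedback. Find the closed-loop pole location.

Closed-loop transfer function: T(s) = K_p·G_p(s)/(1 + K_p·G_p(s)) = 53.54/(s + 3.7 + 53.54) = 53.54/(s + 57.24).
The closed-loop pole is at s = −57.24.

s = -57.24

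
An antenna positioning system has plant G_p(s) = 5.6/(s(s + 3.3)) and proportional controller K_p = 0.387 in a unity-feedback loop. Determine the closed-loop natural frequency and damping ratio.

The closed-loop denominator is s(s+3.3) + 0.387·5.6 = s² + 3.3s + 2.167.
Matching s² + 2ζω_n s + ω_n²: ω_n = √2.167 = 1.472 rad/s and 2ζω_n = 3.3, so ζ = 3.3/(2·1.472) = 1.12.

ω_n = 1.47 rad/s, ζ = 1.12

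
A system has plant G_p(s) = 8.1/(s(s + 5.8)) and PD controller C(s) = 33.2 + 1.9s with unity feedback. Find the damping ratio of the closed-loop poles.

Forward path: (33.2 + 1.9s)·8.1/(s(s+5.8)). The closed-loop characteristic equation is s² + (5.8 + 8.1·1.9)s + 8.1·33.2 = 0.
That is s² + 21.19s + 268.9 = 0, so ω_n = 16.4 rad/s and ζ = 21.19/(2·16.4) = 0.6461.

ζ = 0.646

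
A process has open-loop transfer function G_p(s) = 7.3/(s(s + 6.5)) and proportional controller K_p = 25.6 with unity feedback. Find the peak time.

T_p = 0.237 s

Closed-loop characteristic equation: s² + 6.5s + 186.9 = 0, so ω_n = 13.67 rad/s and ζ = 6.5/(2·13.67) = 0.2377.
Damped frequency ω_d = ω_n√(1−ζ²) = 13.28 rad/s, so peak time T_p = π/ω_d = 0.237 s.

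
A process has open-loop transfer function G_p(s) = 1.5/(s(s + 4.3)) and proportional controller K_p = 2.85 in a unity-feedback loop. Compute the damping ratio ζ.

ζ = 1.04

The closed-loop denominator is s(s+4.3) + 2.85·1.5 = s² + 4.3s + 4.275.
Matching s² + 2ζω_n s + ω_n²: ω_n = √4.275 = 2.068 rad/s and 2ζω_n = 4.3, so ζ = 4.3/(2·2.068) = 1.04.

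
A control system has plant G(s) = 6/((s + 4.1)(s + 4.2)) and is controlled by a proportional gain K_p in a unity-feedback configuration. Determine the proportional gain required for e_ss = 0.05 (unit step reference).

K_p = 54.5

Steady-state error for a unit step on this type-0 loop is 1/(1 + K_p·G(0)).
G(0) = 0.3484. Require 1/(1 + K_p·0.3484) = 0.05, so 1 + 0.3484·K_p = 20.
K_p = (20 − 1)/0.3484 = 54.5.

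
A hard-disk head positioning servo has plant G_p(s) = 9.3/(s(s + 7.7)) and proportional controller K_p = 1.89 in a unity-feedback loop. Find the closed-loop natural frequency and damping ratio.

ω_n = 4.19 rad/s, ζ = 0.918

1 + K_p·G_p(s) = 0 gives s² + 7.7s + 17.58 = 0.
So ω_n² = 17.58 ⇒ ω_n = 4.192 rad/s, and ζ = 7.7/(2ω_n) = 0.918.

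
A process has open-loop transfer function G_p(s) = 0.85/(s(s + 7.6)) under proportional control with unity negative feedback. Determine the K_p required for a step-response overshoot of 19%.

K_p = 77.8

From %OS = 100·exp(−πζ/√(1−ζ²)) = 19%, ζ = −ln(0.19)/√(π²+ln²(0.19)) = 0.4673.
Characteristic equation s² + 7.6s + 0.85K_p = 0 gives ζ = 7.6/(2√(0.85K_p)).
Setting ζ = 0.4673: √(0.85K_p) = 7.6/(2·0.4673) = 8.131, so K_p = 66.11/0.85 = 77.8.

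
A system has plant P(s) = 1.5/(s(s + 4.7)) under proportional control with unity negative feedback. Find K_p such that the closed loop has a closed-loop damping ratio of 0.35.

K_p = 30.1

Closed-loop characteristic equation: s² + 4.7s + K_p·1.5 = 0.
So ω_n = √(1.5K_p) and 2ζω_n = 4.7, giving ζ = 4.7/(2√(1.5K_p)).
Setting ζ = 0.35: √(1.5K_p) = 4.7/(2·0.35) = 6.714, so K_p = 45.08/1.5 = 30.1.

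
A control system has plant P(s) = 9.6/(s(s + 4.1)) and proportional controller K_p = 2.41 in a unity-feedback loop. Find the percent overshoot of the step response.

The closed-loop denominator s² + 4.1s + 23.14 gives ω_n = √23.14 = 4.81 and ζ = 4.1/(2ω_n) = 0.4262.
%OS = 100·exp(−πζ/√(1−ζ²)) = 100·exp(−π·0.4262/√0.8184) = 22.8%.

22.8%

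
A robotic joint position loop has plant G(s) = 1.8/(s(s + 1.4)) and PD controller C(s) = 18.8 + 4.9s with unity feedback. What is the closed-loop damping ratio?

Forward path: (18.8 + 4.9s)·1.8/(s(s+1.4)). The closed-loop characteristic equation is s² + (1.4 + 1.8·4.9)s + 1.8·18.8 = 0.
That is s² + 10.22s + 33.84 = 0, so ω_n = 5.817 rad/s and ζ = 10.22/(2·5.817) = 0.8784.

ζ = 0.878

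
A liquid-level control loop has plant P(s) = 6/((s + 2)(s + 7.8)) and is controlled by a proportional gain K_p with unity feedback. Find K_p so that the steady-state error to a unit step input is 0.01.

K_p = 257

The loop is type 0, so e_ss(step) = 1/(1 + K_pos) with K_pos = K_p·P(0).
P(0) = 0.3846. Require 1/(1 + K_p·0.3846) = 0.01, so 1 + 0.3846·K_p = 100.
K_p = (100 − 1)/0.3846 = 257.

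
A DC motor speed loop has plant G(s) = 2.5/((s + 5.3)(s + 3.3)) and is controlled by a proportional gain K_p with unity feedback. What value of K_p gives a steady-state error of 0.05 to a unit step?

K_p = 133

Steady-state error for a unit step on this type-0 loop is 1/(1 + K_p·G(0)).
G(0) = 0.1429. Require 1/(1 + K_p·0.1429) = 0.05, so 1 + 0.1429·K_p = 20.
K_p = (20 − 1)/0.1429 = 133.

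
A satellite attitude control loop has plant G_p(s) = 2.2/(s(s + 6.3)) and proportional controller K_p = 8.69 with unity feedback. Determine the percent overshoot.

The closed-loop denominator s² + 6.3s + 19.12 gives ω_n = √19.12 = 4.372 and ζ = 6.3/(2ω_n) = 0.7204.
%OS = 100·exp(−πζ/√(1−ζ²)) = 100·exp(−π·0.7204/√0.481) = 3.83%.

3.83%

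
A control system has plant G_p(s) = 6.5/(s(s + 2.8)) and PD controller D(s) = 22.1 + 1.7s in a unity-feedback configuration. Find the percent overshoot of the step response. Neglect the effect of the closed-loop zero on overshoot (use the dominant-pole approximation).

Forward path: (22.1 + 1.7s)·6.5/(s(s+2.8)). The closed-loop characteristic equation is s² + (2.8 + 6.5·1.7)s + 6.5·22.1 = 0.
That is s² + 13.85s + 143.7 = 0, so ω_n = 11.99 rad/s and ζ = 13.85/(2·11.99) = 0.5778.
%OS = 100·exp(−πζ/√(1−ζ²)) = 10.8%.

10.8%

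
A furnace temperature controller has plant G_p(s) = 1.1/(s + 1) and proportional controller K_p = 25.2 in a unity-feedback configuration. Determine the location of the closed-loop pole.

Closed-loop transfer function: T(s) = K_p·G_p(s)/(1 + K_p·G_p(s)) = 27.72/(s + 1 + 27.72) = 27.72/(s + 28.72).
The closed-loop pole is at s = −28.72.

s = -28.72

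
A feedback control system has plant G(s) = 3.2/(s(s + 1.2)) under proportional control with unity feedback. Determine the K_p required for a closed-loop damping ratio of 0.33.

K_p = 1.03

Closed-loop characteristic equation: s² + 1.2s + K_p·3.2 = 0.
So ω_n = √(3.2K_p) and 2ζω_n = 1.2, giving ζ = 1.2/(2√(3.2K_p)).
Setting ζ = 0.33: √(3.2K_p) = 1.2/(2·0.33) = 1.818, so K_p = 3.306/3.2 = 1.03.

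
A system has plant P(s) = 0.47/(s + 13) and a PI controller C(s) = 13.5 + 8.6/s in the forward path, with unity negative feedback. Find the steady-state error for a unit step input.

0

The open loop C(s)P(s) has a pole at the origin (type 1), so the static position error constant is infinite and e_ss = 1/(1+∞) = 0.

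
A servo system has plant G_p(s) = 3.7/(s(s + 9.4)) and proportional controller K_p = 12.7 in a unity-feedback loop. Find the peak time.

T_p = 0.63 s

The closed-loop denominator s² + 9.4s + 46.99 gives ω_n = √46.99 = 6.855 and ζ = 9.4/(2ω_n) = 0.6856.
Damped frequency ω_d = ω_n√(1−ζ²) = 4.99 rad/s, so peak time T_p = π/ω_d = 0.63 s.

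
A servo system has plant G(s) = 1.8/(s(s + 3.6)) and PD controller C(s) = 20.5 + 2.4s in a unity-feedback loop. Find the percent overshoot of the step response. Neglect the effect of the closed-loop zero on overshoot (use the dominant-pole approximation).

Forward path: (20.5 + 2.4s)·1.8/(s(s+3.6)). The closed-loop characteristic equation is s² + (3.6 + 1.8·2.4)s + 1.8·20.5 = 0.
That is s² + 7.92s + 36.9 = 0, so ω_n = 6.075 rad/s and ζ = 7.92/(2·6.075) = 0.6519.
%OS = 100·exp(−πζ/√(1−ζ²)) = 6.72%.

6.72%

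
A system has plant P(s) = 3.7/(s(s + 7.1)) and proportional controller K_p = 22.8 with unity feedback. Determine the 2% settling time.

T_s ≈ 1.13 s

Closed-loop characteristic equation: s² + 7.1s + 84.36 = 0, so ω_n = 9.185 rad/s and ζ = 7.1/(2·9.185) = 0.3865.
2% settling time T_s ≈ 4/(ζω_n) = 4/3.55 = 1.13 s.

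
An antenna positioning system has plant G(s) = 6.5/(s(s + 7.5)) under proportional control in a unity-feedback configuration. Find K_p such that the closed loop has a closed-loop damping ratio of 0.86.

K_p = 2.93

Closed-loop characteristic equation: s² + 7.5s + K_p·6.5 = 0.
So ω_n = √(6.5K_p) and 2ζω_n = 7.5, giving ζ = 7.5/(2√(6.5K_p)).
Setting ζ = 0.86: √(6.5K_p) = 7.5/(2·0.86) = 4.36, so K_p = 19.01/6.5 = 2.93.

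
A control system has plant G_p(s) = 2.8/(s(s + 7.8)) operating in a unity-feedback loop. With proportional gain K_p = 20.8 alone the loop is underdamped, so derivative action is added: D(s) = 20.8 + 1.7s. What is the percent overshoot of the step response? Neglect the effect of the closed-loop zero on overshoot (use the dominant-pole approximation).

Forward path: (20.8 + 1.7s)·2.8/(s(s+7.8)). The closed-loop characteristic equation is s² + (7.8 + 2.8·1.7)s + 2.8·20.8 = 0.
That is s² + 12.56s + 58.24 = 0, so ω_n = 7.632 rad/s and ζ = 12.56/(2·7.632) = 0.8229.
%OS = 100·exp(−πζ/√(1−ζ²)) = 1.06%.

1.06%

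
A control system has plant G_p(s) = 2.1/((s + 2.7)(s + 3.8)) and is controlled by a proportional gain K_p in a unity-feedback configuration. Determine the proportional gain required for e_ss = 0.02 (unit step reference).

Steady-state error for a unit step on this type-0 loop is 1/(1 + K_p·G_p(0)).
G_p(0) = 0.2047. Require 1/(1 + K_p·0.2047) = 0.02, so 1 + 0.2047·K_p = 50.
K_p = (50 − 1)/0.2047 = 239.

K_p = 239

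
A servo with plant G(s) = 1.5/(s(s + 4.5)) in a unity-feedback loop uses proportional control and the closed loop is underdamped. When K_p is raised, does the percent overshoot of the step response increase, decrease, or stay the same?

ζ = 4.5/(2√(1.5K_p)) decreases as K_p grows; lower damping means more overshoot.

increase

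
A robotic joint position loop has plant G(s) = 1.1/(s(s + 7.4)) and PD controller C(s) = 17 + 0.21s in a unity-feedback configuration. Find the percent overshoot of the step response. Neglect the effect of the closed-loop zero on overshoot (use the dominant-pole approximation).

0.277%

Forward path: (17 + 0.21s)·1.1/(s(s+7.4)). The closed-loop characteristic equation is s² + (7.4 + 1.1·0.21)s + 1.1·17 = 0.
That is s² + 7.631s + 18.7 = 0, so ω_n = 4.324 rad/s and ζ = 7.631/(2·4.324) = 0.8823.
%OS = 100·exp(−πζ/√(1−ζ²)) = 0.277%.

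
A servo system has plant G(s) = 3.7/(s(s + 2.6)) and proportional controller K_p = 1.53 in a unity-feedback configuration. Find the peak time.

From 1 + K_pG(s) = 0: s² + 2.6s + 5.661 = 0 ⇒ ω_n = 2.379, ζ = 0.5464.
Damped frequency ω_d = ω_n√(1−ζ²) = 1.993 rad/s, so peak time T_p = π/ω_d = 1.58 s.

T_p = 1.58 s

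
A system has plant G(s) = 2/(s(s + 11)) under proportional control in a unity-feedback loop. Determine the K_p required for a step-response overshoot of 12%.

From %OS = 100·exp(−πζ/√(1−ζ²)) = 12%, ζ = −ln(0.12)/√(π²+ln²(0.12)) = 0.5594.
Characteristic equation s² + 11s + 2K_p = 0 gives ζ = 11/(2√(2K_p)).
Setting ζ = 0.5594: √(2K_p) = 11/(2·0.5594) = 9.832, so K_p = 96.66/2 = 48.3.

K_p = 48.3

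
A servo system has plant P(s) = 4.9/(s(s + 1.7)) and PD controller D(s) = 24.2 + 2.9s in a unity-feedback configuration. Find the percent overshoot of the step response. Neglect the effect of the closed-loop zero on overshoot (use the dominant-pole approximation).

3.47%

Forward path: (24.2 + 2.9s)·4.9/(s(s+1.7)). The closed-loop characteristic equation is s² + (1.7 + 4.9·2.9)s + 4.9·24.2 = 0.
That is s² + 15.91s + 118.6 = 0, so ω_n = 10.89 rad/s and ζ = 15.91/(2·10.89) = 0.7305.
%OS = 100·exp(−πζ/√(1−ζ²)) = 3.47%.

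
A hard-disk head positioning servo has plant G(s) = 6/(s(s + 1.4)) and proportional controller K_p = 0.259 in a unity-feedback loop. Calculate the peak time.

T_p = 3.05 s

From 1 + K_pG(s) = 0: s² + 1.4s + 1.554 = 0 ⇒ ω_n = 1.247, ζ = 0.5615.
Damped frequency ω_d = ω_n√(1−ζ²) = 1.032 rad/s, so peak time T_p = π/ω_d = 3.05 s.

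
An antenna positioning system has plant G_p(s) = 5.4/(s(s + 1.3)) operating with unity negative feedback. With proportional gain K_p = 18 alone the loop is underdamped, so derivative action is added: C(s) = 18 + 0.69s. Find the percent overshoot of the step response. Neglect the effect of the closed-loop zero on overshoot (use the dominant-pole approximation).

Forward path: (18 + 0.69s)·5.4/(s(s+1.3)). The closed-loop characteristic equation is s² + (1.3 + 5.4·0.69)s + 5.4·18 = 0.
That is s² + 5.026s + 97.2 = 0, so ω_n = 9.859 rad/s and ζ = 5.026/(2·9.859) = 0.2549.
%OS = 100·exp(−πζ/√(1−ζ²)) = 43.7%.

43.7%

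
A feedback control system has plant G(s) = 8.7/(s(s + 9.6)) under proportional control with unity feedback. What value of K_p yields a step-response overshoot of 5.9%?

K_p = 5.91

From %OS = 100·exp(−πζ/√(1−ζ²)) = 5.9%, ζ = −ln(0.059)/√(π²+ln²(0.059)) = 0.6693.
Characteristic equation s² + 9.6s + 8.7K_p = 0 gives ζ = 9.6/(2√(8.7K_p)).
Setting ζ = 0.6693: √(8.7K_p) = 9.6/(2·0.6693) = 7.171, so K_p = 51.43/8.7 = 5.91.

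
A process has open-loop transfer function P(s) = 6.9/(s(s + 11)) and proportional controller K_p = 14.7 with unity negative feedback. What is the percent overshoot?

Closed-loop characteristic equation: s² + 11s + 101.4 = 0, so ω_n = 10.07 rad/s and ζ = 11/(2·10.07) = 0.5461.
%OS = 100·exp(−πζ/√(1−ζ²)) = 100·exp(−π·0.5461/√0.7018) = 12.9%.

12.9%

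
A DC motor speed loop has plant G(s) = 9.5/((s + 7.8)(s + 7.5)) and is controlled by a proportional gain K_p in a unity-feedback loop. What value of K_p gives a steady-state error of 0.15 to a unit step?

K_p = 34.9

The loop is type 0, so e_ss(step) = 1/(1 + K_pos) with K_pos = K_p·G(0).
G(0) = 0.1624. Require 1/(1 + K_p·0.1624) = 0.15, so 1 + 0.1624·K_p = 6.667.
K_p = (6.667 − 1)/0.1624 = 34.9.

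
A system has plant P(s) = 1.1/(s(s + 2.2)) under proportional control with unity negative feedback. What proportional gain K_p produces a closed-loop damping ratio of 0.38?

K_p = 7.62

Closed-loop characteristic equation: s² + 2.2s + K_p·1.1 = 0.
So ω_n = √(1.1K_p) and 2ζω_n = 2.2, giving ζ = 2.2/(2√(1.1K_p)).
Setting ζ = 0.38: √(1.1K_p) = 2.2/(2·0.38) = 2.895, so K_p = 8.38/1.1 = 7.62.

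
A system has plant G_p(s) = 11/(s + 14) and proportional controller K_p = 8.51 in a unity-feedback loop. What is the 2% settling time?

T_s ≈ 0.0372 s

Closed-loop transfer function: T(s) = K_p·G_p(s)/(1 + K_p·G_p(s)) = 93.61/(s + 14 + 93.61) = 93.61/(s + 107.6).
Time constant τ = 1/107.6 = 0.009293 s, so the 2% settling time is about 4τ = 0.0372 s.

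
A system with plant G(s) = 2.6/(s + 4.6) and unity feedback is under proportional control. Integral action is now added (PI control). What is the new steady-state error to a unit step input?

Adding integral action puts a pole at s = 0 in the forward path, raising the system type to 1; a type-1 loop has zero steady-state error to a step.

0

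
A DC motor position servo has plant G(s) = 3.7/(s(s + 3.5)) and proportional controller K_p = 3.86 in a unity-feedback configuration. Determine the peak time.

T_p = 0.938 s

From 1 + K_pG(s) = 0: s² + 3.5s + 14.28 = 0 ⇒ ω_n = 3.779, ζ = 0.4631.
Damped frequency ω_d = ω_n√(1−ζ²) = 3.35 rad/s, so peak time T_p = π/ω_d = 0.938 s.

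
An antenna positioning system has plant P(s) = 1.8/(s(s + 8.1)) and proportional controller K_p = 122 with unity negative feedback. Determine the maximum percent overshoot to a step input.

41%

Closed-loop characteristic equation: s² + 8.1s + 219.6 = 0, so ω_n = 14.82 rad/s and ζ = 8.1/(2·14.82) = 0.2733.
%OS = 100·exp(−πζ/√(1−ζ²)) = 100·exp(−π·0.2733/√0.9253) = 41%.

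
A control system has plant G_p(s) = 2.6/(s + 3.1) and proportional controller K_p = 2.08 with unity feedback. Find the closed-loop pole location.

s = -8.508

Closed-loop transfer function: T(s) = K_p·G_p(s)/(1 + K_p·G_p(s)) = 5.408/(s + 3.1 + 5.408) = 5.408/(s + 8.508).
The closed-loop pole is at s = −8.508.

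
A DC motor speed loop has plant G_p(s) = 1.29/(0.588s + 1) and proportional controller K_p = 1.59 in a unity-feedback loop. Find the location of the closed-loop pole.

s = -5.189

Closed loop: T(s) = K_p·G_p/(1+K_p·G_p) = 2.051/(0.588s + 1 + 2.051), with pole at s = −(1 + 2.051)/0.588 = −5.189.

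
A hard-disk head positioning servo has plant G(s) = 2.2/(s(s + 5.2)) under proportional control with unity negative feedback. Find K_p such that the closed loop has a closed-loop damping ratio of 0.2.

Closed-loop characteristic equation: s² + 5.2s + K_p·2.2 = 0.
So ω_n = √(2.2K_p) and 2ζω_n = 5.2, giving ζ = 5.2/(2√(2.2K_p)).
Setting ζ = 0.2: √(2.2K_p) = 5.2/(2·0.2) = 13, so K_p = 169/2.2 = 76.8.

K_p = 76.8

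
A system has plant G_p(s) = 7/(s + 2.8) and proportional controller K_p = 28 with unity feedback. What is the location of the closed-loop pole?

s = -198.8

Closed-loop transfer function: T(s) = K_p·G_p(s)/(1 + K_p·G_p(s)) = 196/(s + 2.8 + 196) = 196/(s + 198.8).
The closed-loop pole is at s = −198.8.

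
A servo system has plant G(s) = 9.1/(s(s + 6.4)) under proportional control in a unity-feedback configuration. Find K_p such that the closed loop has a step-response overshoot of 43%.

From %OS = 100·exp(−πζ/√(1−ζ²)) = 43%, ζ = −ln(0.43)/√(π²+ln²(0.43)) = 0.2594.
Characteristic equation s² + 6.4s + 9.1K_p = 0 gives ζ = 6.4/(2√(9.1K_p)).
Setting ζ = 0.2594: √(9.1K_p) = 6.4/(2·0.2594) = 12.33, so K_p = 152.1/9.1 = 16.7.

K_p = 16.7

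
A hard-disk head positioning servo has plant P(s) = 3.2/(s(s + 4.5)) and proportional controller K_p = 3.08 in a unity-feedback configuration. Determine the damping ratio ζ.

With unity feedback the closed-loop characteristic equation is s² + 4.5s + 3.08·3.2 = s² + 4.5s + 9.856 = 0.
So ω_n² = 9.856 ⇒ ω_n = 3.139 rad/s, and ζ = 4.5/(2ω_n) = 0.717.

ζ = 0.717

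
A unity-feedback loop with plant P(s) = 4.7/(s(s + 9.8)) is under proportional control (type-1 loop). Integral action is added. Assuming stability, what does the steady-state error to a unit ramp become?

0

The integrator raises the loop to type 2, so K_v → ∞ and e_ss to a ramp is zero.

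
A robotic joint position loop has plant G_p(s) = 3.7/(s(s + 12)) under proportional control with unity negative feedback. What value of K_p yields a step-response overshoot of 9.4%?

From %OS = 100·exp(−πζ/√(1−ζ²)) = 9.4%, ζ = −ln(0.094)/√(π²+ln²(0.094)) = 0.6013.
Characteristic equation s² + 12s + 3.7K_p = 0 gives ζ = 12/(2√(3.7K_p)).
Setting ζ = 0.6013: √(3.7K_p) = 12/(2·0.6013) = 9.978, so K_p = 99.55/3.7 = 26.9.

K_p = 26.9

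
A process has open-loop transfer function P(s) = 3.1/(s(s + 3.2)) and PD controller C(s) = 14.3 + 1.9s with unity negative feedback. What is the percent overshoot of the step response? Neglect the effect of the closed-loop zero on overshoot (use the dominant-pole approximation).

5.31%

Forward path: (14.3 + 1.9s)·3.1/(s(s+3.2)). The closed-loop characteristic equation is s² + (3.2 + 3.1·1.9)s + 3.1·14.3 = 0.
That is s² + 9.09s + 44.33 = 0, so ω_n = 6.658 rad/s and ζ = 9.09/(2·6.658) = 0.6826.
%OS = 100·exp(−πζ/√(1−ζ²)) = 5.31%.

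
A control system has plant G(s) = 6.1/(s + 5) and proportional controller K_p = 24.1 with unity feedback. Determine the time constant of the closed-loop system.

Closed-loop transfer function: T(s) = K_p·G(s)/(1 + K_p·G(s)) = 147/(s + 5 + 147) = 147/(s + 152).
Time constant τ = 1/152 = 0.00658 s.

τ = 0.00658 s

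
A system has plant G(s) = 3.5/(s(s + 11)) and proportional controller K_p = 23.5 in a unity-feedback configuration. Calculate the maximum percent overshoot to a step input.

9.11%

Closed-loop characteristic equation: s² + 11s + 82.25 = 0, so ω_n = 9.069 rad/s and ζ = 11/(2·9.069) = 0.6064.
%OS = 100·exp(−πζ/√(1−ζ²)) = 100·exp(−π·0.6064/√0.6322) = 9.11%.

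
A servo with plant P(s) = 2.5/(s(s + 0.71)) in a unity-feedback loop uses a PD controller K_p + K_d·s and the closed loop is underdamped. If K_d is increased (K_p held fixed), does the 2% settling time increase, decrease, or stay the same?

Characteristic equation s² + (0.71 + 2.5K_d)s + 2.5K_p = 0: raising K_d increases ζω_n = (0.71+2.5K_d)/2 while the loop stays underdamped, so T_s ≈ 4/(ζω_n) decreases.

decrease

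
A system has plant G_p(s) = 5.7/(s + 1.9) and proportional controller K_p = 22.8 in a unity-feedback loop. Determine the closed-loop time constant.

Closed-loop transfer function: T(s) = K_p·G_p(s)/(1 + K_p·G_p(s)) = 130/(s + 1.9 + 130) = 130/(s + 131.9).
Time constant τ = 1/131.9 = 0.00758 s.

τ = 0.00758 s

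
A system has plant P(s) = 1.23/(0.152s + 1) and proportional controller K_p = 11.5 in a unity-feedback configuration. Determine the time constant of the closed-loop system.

τ = 0.01 s

Closed loop: T(s) = K_p·P/(1+K_p·P) = 14.14/(0.152s + 1 + 14.14), with pole at s = −(1 + 14.14)/0.152 = −99.64.
Closed-loop time constant τ = 1/99.64 = 0.01 s.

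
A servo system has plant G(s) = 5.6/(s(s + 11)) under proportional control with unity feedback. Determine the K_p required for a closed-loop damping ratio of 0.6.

Closed-loop characteristic equation: s² + 11s + K_p·5.6 = 0.
So ω_n = √(5.6K_p) and 2ζω_n = 11, giving ζ = 11/(2√(5.6K_p)).
Setting ζ = 0.6: √(5.6K_p) = 11/(2·0.6) = 9.167, so K_p = 84.03/5.6 = 15.

K_p = 15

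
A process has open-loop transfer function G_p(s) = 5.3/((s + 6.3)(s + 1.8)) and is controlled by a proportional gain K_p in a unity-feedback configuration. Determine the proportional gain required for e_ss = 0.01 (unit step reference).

Steady-state error for a unit step on this type-0 loop is 1/(1 + K_p·G_p(0)).
G_p(0) = 0.4674. Require 1/(1 + K_p·0.4674) = 0.01, so 1 + 0.4674·K_p = 100.
K_p = (100 − 1)/0.4674 = 212.

K_p = 212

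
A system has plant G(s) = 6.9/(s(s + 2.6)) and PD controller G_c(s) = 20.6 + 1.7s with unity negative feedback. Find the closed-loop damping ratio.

ζ = 0.601

Forward path: (20.6 + 1.7s)·6.9/(s(s+2.6)). The closed-loop characteristic equation is s² + (2.6 + 6.9·1.7)s + 6.9·20.6 = 0.
That is s² + 14.33s + 142.1 = 0, so ω_n = 11.92 rad/s and ζ = 14.33/(2·11.92) = 0.601.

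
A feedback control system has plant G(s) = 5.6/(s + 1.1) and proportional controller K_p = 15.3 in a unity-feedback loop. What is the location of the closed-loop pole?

s = -86.78

Closed-loop transfer function: T(s) = K_p·G(s)/(1 + K_p·G(s)) = 85.68/(s + 1.1 + 85.68) = 85.68/(s + 86.78).
The closed-loop pole is at s = −86.78.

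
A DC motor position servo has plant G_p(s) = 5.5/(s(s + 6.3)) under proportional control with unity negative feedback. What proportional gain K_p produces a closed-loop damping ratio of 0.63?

Closed-loop characteristic equation: s² + 6.3s + K_p·5.5 = 0.
So ω_n = √(5.5K_p) and 2ζω_n = 6.3, giving ζ = 6.3/(2√(5.5K_p)).
Setting ζ = 0.63: √(5.5K_p) = 6.3/(2·0.63) = 5, so K_p = 25/5.5 = 4.55.

K_p = 4.55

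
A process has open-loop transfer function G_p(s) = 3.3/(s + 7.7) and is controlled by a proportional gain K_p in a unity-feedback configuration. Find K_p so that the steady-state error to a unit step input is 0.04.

The loop is type 0, so e_ss(step) = 1/(1 + K_pos) with K_pos = K_p·G_p(0).
G_p(0) = 0.4286. Require 1/(1 + K_p·0.4286) = 0.04, so 1 + 0.4286·K_p = 25.
K_p = (25 − 1)/0.4286 = 56.

K_p = 56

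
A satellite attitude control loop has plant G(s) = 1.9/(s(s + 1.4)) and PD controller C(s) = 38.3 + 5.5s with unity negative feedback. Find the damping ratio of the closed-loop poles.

Forward path: (38.3 + 5.5s)·1.9/(s(s+1.4)). The closed-loop characteristic equation is s² + (1.4 + 1.9·5.5)s + 1.9·38.3 = 0.
That is s² + 11.85s + 72.77 = 0, so ω_n = 8.531 rad/s and ζ = 11.85/(2·8.531) = 0.6946.

ζ = 0.695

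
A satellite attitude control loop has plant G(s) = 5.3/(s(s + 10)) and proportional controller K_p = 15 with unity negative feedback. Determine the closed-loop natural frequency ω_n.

With unity feedback the closed-loop characteristic equation is s² + 10s + 15·5.3 = s² + 10s + 79.5 = 0.
So ω_n² = 79.5 ⇒ ω_n = 8.916 rad/s, and ζ = 10/(2ω_n) = 0.561.

ω_n = 8.92 rad/s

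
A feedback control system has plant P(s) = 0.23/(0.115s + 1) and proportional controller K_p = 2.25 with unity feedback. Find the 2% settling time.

T_s ≈ 0.303 s

Closed loop: T(s) = K_p·P/(1+K_p·P) = 0.5175/(0.115s + 1 + 0.5175), with pole at s = −(1 + 0.5175)/0.115 = −13.2.
τ = 1/13.2 = 0.07578 s, so 2% settling time ≈ 4τ = 0.303 s.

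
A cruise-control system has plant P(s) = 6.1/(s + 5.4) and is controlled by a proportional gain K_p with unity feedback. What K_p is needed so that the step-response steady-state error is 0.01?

K_p = 87.6

The loop is type 0, so e_ss(step) = 1/(1 + K_pos) with K_pos = K_p·P(0).
P(0) = 1.13. Require 1/(1 + K_p·1.13) = 0.01, so 1 + 1.13·K_p = 100.
K_p = (100 − 1)/1.13 = 87.6.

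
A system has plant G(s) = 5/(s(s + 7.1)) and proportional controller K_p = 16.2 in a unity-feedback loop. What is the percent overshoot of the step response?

26%

From 1 + K_pG(s) = 0: s² + 7.1s + 81 = 0 ⇒ ω_n = 9, ζ = 0.3944.
%OS = 100·exp(−πζ/√(1−ζ²)) = 100·exp(−π·0.3944/√0.8444) = 26%.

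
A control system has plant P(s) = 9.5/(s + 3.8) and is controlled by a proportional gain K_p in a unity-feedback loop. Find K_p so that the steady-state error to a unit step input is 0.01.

K_p = 39.6

For a type-0 loop with proportional control, e_ss = 1/(1 + K_p·P(0)).
P(0) = 2.5. Require 1/(1 + K_p·2.5) = 0.01, so 1 + 2.5·K_p = 100.
K_p = (100 − 1)/2.5 = 39.6.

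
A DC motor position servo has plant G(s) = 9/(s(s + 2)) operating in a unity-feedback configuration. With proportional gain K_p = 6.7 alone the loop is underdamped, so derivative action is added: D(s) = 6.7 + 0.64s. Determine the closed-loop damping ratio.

Forward path: (6.7 + 0.64s)·9/(s(s+2)). The closed-loop characteristic equation is s² + (2 + 9·0.64)s + 9·6.7 = 0.
That is s² + 7.76s + 60.3 = 0, so ω_n = 7.765 rad/s and ζ = 7.76/(2·7.765) = 0.4997.

ζ = 0.5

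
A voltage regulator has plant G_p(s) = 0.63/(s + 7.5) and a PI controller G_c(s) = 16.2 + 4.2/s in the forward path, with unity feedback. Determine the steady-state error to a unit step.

0

The open loop G_c(s)G_p(s) has a pole at the origin (type 1), so the static position error constant is infinite and e_ss = 1/(1+∞) = 0.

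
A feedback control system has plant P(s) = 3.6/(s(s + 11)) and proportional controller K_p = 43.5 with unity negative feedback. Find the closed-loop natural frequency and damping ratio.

ω_n = 12.5 rad/s, ζ = 0.44

1 + K_p·P(s) = 0 gives s² + 11s + 156.6 = 0.
Matching s² + 2ζω_n s + ω_n²: ω_n = √156.6 = 12.51 rad/s and 2ζω_n = 11, so ζ = 11/(2·12.51) = 0.44.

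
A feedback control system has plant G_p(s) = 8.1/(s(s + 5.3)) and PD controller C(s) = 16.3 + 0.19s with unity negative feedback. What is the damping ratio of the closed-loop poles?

ζ = 0.298

Forward path: (16.3 + 0.19s)·8.1/(s(s+5.3)). The closed-loop characteristic equation is s² + (5.3 + 8.1·0.19)s + 8.1·16.3 = 0.
That is s² + 6.839s + 132 = 0, so ω_n = 11.49 rad/s and ζ = 6.839/(2·11.49) = 0.2976.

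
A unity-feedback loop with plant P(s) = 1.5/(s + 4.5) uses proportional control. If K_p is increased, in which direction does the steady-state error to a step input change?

decrease

The position error constant K_pos = K_p·P(0) grows with K_p, and e_ss = 1/(1+K_pos) falls.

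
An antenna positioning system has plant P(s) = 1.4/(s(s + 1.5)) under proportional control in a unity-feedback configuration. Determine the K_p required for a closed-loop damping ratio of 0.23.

K_p = 7.6

Closed-loop characteristic equation: s² + 1.5s + K_p·1.4 = 0.
So ω_n = √(1.4K_p) and 2ζω_n = 1.5, giving ζ = 1.5/(2√(1.4K_p)).
Setting ζ = 0.23: √(1.4K_p) = 1.5/(2·0.23) = 3.261, so K_p = 10.63/1.4 = 7.6.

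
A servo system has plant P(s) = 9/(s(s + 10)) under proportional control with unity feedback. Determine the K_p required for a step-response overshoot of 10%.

K_p = 7.95

From %OS = 100·exp(−πζ/√(1−ζ²)) = 10%, ζ = −ln(0.1)/√(π²+ln²(0.1)) = 0.5912.
Characteristic equation s² + 10s + 9K_p = 0 gives ζ = 10/(2√(9K_p)).
Setting ζ = 0.5912: √(9K_p) = 10/(2·0.5912) = 8.458, so K_p = 71.54/9 = 7.95.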